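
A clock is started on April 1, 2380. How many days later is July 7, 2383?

1192

April 1, 2380 → April 1, 2381: 365 days.
April 1, 2381 → April 1, 2382: 365 days.
April 1, 2382 → April 1, 2383: 365 days.
April 2383: 30 − 1 = 29 days remain.
Then May (31), June (30): 31 + 30 = 61 days.
July 1–7, 2383: 7 days.
Residual: 97 days.
Total: 1192 days.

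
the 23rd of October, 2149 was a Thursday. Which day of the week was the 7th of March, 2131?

Wednesday

Count forward from the earlier date (March 7, 2131) to the later (October 23, 2149):
Day-of-year of March 7, 2131: 66.
Day-of-year of October 23, 2149: 296.
2131 has 365 days, so 365 − 66 = 299 days remain in 2131.
Full years 2132–2148: 12 common + 5 leap = 12×365 + 5×366 = 6210 days.
Total: 299 + 6210 + 296 = 6805 days.
6805 mod 7 = 1, so 1 day before Thursday is Wednesday.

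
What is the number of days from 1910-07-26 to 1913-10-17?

July 26, 1910 → July 26, 1911: 365 days.
July 26, 1911 → July 26, 1912: 366 days (1912 is a leap year).
July 26, 1912 → July 26, 1913: 365 days.
July 1913: 31 − 26 = 5 days remain.
Then August (31), September (30): 31 + 30 = 61 days.
October 1–17, 1913: 17 days.
Residual: 83 days.
Total: 1179 days.

1179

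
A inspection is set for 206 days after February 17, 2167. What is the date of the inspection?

September 11, 2167

Count 206 days after February 17, 2167:
February 2167: 28 − 17 = 11 days remain (2167 is not a leap year, so February has 28 days).
Then March (31), April (30), May (31), June (30), July (31), August (31): 31 + 30 + 31 + 30 + 31 + 31 = 184 days.
September 1–11, 2167: 11 days.
Total: 11 + 184 + 11 = 206 days.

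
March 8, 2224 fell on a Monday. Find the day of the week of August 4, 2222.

Count forward from the earlier date (August 4, 2222) to the later (March 8, 2224):
August 2222: 31 − 4 = 27 days remain.
Then 18 full months totalling 547 days.
March 1–8, 2224: 8 days.
Total: 27 + 547 + 8 = 582 days.
582 mod 7 = 1, so 1 day before Monday is Sunday.

Sunday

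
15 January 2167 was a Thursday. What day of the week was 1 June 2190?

Day-of-year of January 15, 2167: 15.
Day-of-year of June 1, 2190: 152.
2167 has 365 days, so 365 − 15 = 350 days remain in 2167.
Full years 2168–2189: 16 common + 6 leap = 16×365 + 6×366 = 8036 days.
Total: 350 + 8036 + 152 = 8538 days.
8538 mod 7 = 5, so 5 days after Thursday is Tuesday.

Tuesday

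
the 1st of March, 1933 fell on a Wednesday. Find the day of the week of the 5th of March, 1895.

Count forward from the earlier date (March 5, 1895) to the later (March 1, 1933):
From March 5, 1895 to March 5, 1932: 37 years, of which 9 contain a Feb 29 — 28×365 + 9×366 = 13514 days.
(1900 is not a leap year (divisible by 100 but not 400).)
March 1932: 31 − 5 = 26 days remain.
Then 11 full months totalling 334 days.
March 1, 1933: 1 day.
Residual: 361 days.
Total: 13875 days.
13875 mod 7 = 1, so 1 day before Wednesday is Tuesday.

Tuesday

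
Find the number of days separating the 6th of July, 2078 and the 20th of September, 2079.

441

Day-of-year of July 6, 2078: 187.
Day-of-year of September 20, 2079: 263.
2078 has 365 days, so 365 − 187 = 178 days remain in 2078.
Total: 178 + 263 = 441 days.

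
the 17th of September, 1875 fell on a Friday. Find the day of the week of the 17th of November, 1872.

Sunday

Count forward from the earlier date (November 17, 1872) to the later (September 17, 1875):
Day-of-year of November 17, 1872: 322.
Day-of-year of September 17, 1875: 260.
1872 has 366 days, so 366 − 322 = 44 days remain in 1872.
Full years: 1873: 365; 1874: 365. Sum = 730.
Total: 44 + 730 + 260 = 1034 days.
1034 mod 7 = 5, so 5 days before Friday is Sunday.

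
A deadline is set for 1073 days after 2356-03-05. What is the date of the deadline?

2359-02-11

Count 1073 days after March 5, 2356:
Day-of-year of March 5, 2356: 65.
Day-of-year of February 11, 2359: 42.
2356 has 366 days, so 366 − 65 = 301 days remain in 2356.
Full years: 2357: 365; 2358: 365. Sum = 730.
Total: 301 + 730 + 42 = 1073 days.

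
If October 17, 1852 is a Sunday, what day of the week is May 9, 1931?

Saturday

From October 17, 1852 to October 17, 1930: 78 years, of which 18 contain a Feb 29 — 60×365 + 18×366 = 28488 days.
(1900 is not a leap year (divisible by 100 but not 400).)
October 1930: 31 − 17 = 14 days remain.
Then November (30), December (31), January (31), February 1931 (28), March (31), April (30): 30 + 31 + 31 + 28 + 31 + 30 = 181 days.
May 1–9, 1931: 9 days.
Residual: 204 days.
Total: 28692 days.
28692 mod 7 = 6, so 6 days after Sunday is Saturday.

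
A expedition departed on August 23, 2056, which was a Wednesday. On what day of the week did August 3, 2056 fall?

Count forward from the earlier date (August 3, 2056) to the later (August 23, 2056):
Within August 2056: 23 − 3 = 20 days.
20 mod 7 = 6, so 6 days before Wednesday is Thursday.

Thursday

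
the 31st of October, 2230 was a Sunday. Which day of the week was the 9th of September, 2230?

Thursday

Count forward from the earlier date (September 9, 2230) to the later (October 31, 2230):
September 2230: 30 − 9 = 21 days remain.
October 1–31, 2230: 31 days.
Total: 21 + 31 = 52 days.
52 mod 7 = 3, so 3 days before Sunday is Thursday.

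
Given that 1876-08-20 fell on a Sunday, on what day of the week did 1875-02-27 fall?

Saturday

Count forward from the earlier date (February 27, 1875) to the later (August 20, 1876):
Day-of-year of February 27, 1875: 58.
Day-of-year of August 20, 1876: 233.
1875 has 365 days, so 365 − 58 = 307 days remain in 1875.
Total: 307 + 233 = 540 days.
540 mod 7 = 1, so 1 day before Sunday is Saturday.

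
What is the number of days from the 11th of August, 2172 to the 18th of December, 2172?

August 2172: 31 − 11 = 20 days remain.
Then September (30), October (31), November (30): 30 + 31 + 30 = 91 days.
December 1–18, 2172: 18 days.
Total: 20 + 91 + 18 = 129 days.

129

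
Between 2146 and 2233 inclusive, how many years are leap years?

21

Years divisible by 4: 2148, 2152, …, 2232 — 22 in all.
Of these, 2200 is divisible by 100 but not 400, so not leap.
Leap years: 22 − 1 = 21.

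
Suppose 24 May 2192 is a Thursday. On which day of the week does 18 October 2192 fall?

Thursday

May 2192: 31 − 24 = 7 days remain.
Then June (30), July (31), August (31), September (30): 30 + 31 + 31 + 30 = 122 days.
October 1–18, 2192: 18 days.
Total: 7 + 122 + 18 = 147 days.
147 is a multiple of 7, so 18 October 2192 falls on the same weekday: Thursday.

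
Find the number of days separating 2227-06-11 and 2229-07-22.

Day-of-year of June 11, 2227: 162.
Day-of-year of July 22, 2229: 203.
2227 has 365 days, so 365 − 162 = 203 days remain in 2227.
Full years: 2228: 366. Sum = 366.
Total: 203 + 366 + 203 = 772 days.

772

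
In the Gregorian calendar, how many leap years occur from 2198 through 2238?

9

Years divisible by 4 in [2198, 2238]: 2200, 2204, 2208, 2212, 2216, 2220, 2224, 2228, 2232, 2236.
Of these, 2200 is divisible by 100 but not 400, so not leap.
Leap years: 10 − 1 = 9.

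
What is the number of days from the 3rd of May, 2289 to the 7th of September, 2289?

May 2289: 31 − 3 = 28 days remain.
Then June (30), July (31), August (31): 30 + 31 + 31 = 92 days.
September 1–7, 2289: 7 days.
Total: 28 + 92 + 7 = 127 days.

127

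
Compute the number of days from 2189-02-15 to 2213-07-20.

Day-of-year of February 15, 2189: 46.
Day-of-year of July 20, 2213: 201.
2189 has 365 days, so 365 − 46 = 319 days remain in 2189.
Full years 2190–2212: 18 common + 5 leap = 18×365 + 5×366 = 8400 days.
Total: 319 + 8400 + 201 = 8920 days.

8920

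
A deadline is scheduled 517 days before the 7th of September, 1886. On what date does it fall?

the 8th of April, 1885

Count 517 days before September 7, 1886:
April 8, 1885 → April 8, 1886: 365 days.
April 1886: 30 − 8 = 22 days remain.
Then May (31), June (30), July (31), August (31): 31 + 30 + 31 + 31 = 123 days.
September 1–7, 1886: 7 days.
Residual: 152 days.
Total: 517 days.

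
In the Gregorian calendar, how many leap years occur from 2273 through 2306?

7

Years divisible by 4 in [2273, 2306]: 2276, 2280, 2284, 2288, 2292, 2296, 2300, 2304.
Of these, 2300 is divisible by 100 but not 400, so not leap.
Leap years: 8 − 1 = 7.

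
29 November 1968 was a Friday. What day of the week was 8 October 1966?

Saturday

Count forward from the earlier date (October 8, 1966) to the later (November 29, 1968):
Day-of-year of October 8, 1966: 281.
Day-of-year of November 29, 1968: 334.
1966 has 365 days, so 365 − 281 = 84 days remain in 1966.
Full years: 1967: 365. Sum = 365.
Total: 84 + 365 + 334 = 783 days.
783 mod 7 = 6, so 6 days before Friday is Saturday.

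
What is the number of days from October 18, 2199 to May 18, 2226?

9708

Day-of-year of October 18, 2199: 291.
Day-of-year of May 18, 2226: 138.
2199 has 365 days, so 365 − 291 = 74 days remain in 2199.
Full years 2200–2225: 20 common + 6 leap = 20×365 + 6×366 = 9496 days.
Total: 74 + 9496 + 138 = 9708 days.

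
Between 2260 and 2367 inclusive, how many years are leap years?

26

Years divisible by 4: 2260, 2264, …, 2364 — 27 in all.
Of these, 2300 is divisible by 100 but not 400, so not leap.
Leap years: 27 − 1 = 26.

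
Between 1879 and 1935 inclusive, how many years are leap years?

Years divisible by 4: 1880, 1884, …, 1932 — 14 in all.
Of these, 1900 is divisible by 100 but not 400, so not leap.
Leap years: 14 − 1 = 13.

13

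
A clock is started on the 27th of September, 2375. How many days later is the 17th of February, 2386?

Day-of-year of September 27, 2375: 270.
Day-of-year of February 17, 2386: 48.
2375 has 365 days, so 365 − 270 = 95 days remain in 2375.
Full years 2376–2385: 7 common + 3 leap = 7×365 + 3×366 = 3653 days.
Total: 95 + 3653 + 48 = 3796 days.

3796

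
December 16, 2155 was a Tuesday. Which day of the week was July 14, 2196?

From December 16, 2155 to December 16, 2195: 40 years, of which 10 contain a Feb 29 — 30×365 + 10×366 = 14610 days.
December 2195: 31 − 16 = 15 days remain.
Then January (31), February 2196 (29), March (31), April (30), May (31), June (30): 31 + 29 + 31 + 30 + 31 + 30 = 182 days.
July 1–14, 2196: 14 days.
Residual: 211 days.
Total: 14821 days.
14821 mod 7 = 2, so 2 days after Tuesday is Thursday.

Thursday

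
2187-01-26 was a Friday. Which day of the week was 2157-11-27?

Sunday

Count forward from the earlier date (November 27, 2157) to the later (January 26, 2187):
Day-of-year of November 27, 2157: 331.
Day-of-year of January 26, 2187: 26.
2157 has 365 days, so 365 − 331 = 34 days remain in 2157.
Full years 2158–2186: 22 common + 7 leap = 22×365 + 7×366 = 10592 days.
Total: 34 + 10592 + 26 = 10652 days.
10652 mod 7 = 5, so 5 days before Friday is Sunday.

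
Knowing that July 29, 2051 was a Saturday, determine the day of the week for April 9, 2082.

Day-of-year of July 29, 2051: 210.
Day-of-year of April 9, 2082: 99.
2051 has 365 days, so 365 − 210 = 155 days remain in 2051.
Full years 2052–2081: 22 common + 8 leap = 22×365 + 8×366 = 10958 days.
Total: 155 + 10958 + 99 = 11212 days.
11212 mod 7 = 5, so 5 days after Saturday is Thursday.

Thursday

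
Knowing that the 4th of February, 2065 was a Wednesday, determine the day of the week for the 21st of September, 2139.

Monday

From February 4, 2065 to February 4, 2139: 74 years, of which 17 contain a Feb 29 — 57×365 + 17×366 = 27027 days.
(2100 is not a leap year (divisible by 100 but not 400).)
February 2139: 28 − 4 = 24 days remain (2139 is not a leap year, so February has 28 days).
Then March (31), April (30), May (31), June (30), July (31), August (31): 31 + 30 + 31 + 30 + 31 + 31 = 184 days.
September 1–21, 2139: 21 days.
Residual: 229 days.
Total: 27256 days.
27256 mod 7 = 5, so 5 days after Wednesday is Monday.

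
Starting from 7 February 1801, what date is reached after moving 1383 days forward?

21 November 1804

Count 1383 days after February 7, 1801:
February 7, 1801 → February 7, 1802: 365 days.
February 7, 1802 → February 7, 1803: 365 days.
February 7, 1803 → February 7, 1804: 365 days.
February 1804: 29 − 7 = 22 days remain (1804 is a leap year, so February has 29 days).
Then March (31), April (30), May (31), June (30), July (31), August (31), September (30), October (31): 31 + 30 + 31 + 30 + 31 + 31 + 30 + 31 = 245 days.
November 1–21, 1804: 21 days.
Residual: 288 days.
Total: 1383 days.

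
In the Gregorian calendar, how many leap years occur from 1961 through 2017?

14

Years divisible by 4: 1964, 1968, …, 2016 — 14 in all.
2000 is divisible by 400, so still leap.
No century exceptions apply. Count: 14.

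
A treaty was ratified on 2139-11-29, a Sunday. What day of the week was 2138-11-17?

Count forward from the earlier date (November 17, 2138) to the later (November 29, 2139):
November 2138: 30 − 17 = 13 days remain.
Then 11 full months totalling 335 days.
November 1–29, 2139: 29 days.
Total: 13 + 335 + 29 = 377 days.
377 mod 7 = 6, so 6 days before Sunday is Monday.

Monday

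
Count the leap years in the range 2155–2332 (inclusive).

43

Years divisible by 4: 2156, 2160, …, 2332 — 45 in all.
Of these, 2200, 2300 are divisible by 100 but not 400, so not leap.
Leap years: 45 − 2 = 43.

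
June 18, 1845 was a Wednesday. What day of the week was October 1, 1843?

Sunday

Count forward from the earlier date (October 1, 1843) to the later (June 18, 1845):
October 1, 1843 → October 1, 1844: 366 days (1844 is a leap year).
October 1844: 31 − 1 = 30 days remain.
Then November (30), December (31), January (31), February 1845 (28), March (31), April (30), May (31): 30 + 31 + 31 + 28 + 31 + 30 + 31 = 212 days.
June 1–18, 1845: 18 days.
Residual: 260 days.
Total: 626 days.
626 mod 7 = 3, so 3 days before Wednesday is Sunday.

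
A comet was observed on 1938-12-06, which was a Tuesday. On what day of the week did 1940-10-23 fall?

December 6, 1938 → December 6, 1939: 365 days.
December 1939: 31 − 6 = 25 days remain.
Then 9 full months totalling 274 days.
October 1–23, 1940: 23 days.
Residual: 322 days.
Total: 687 days.
687 mod 7 = 1, so 1 day after Tuesday is Wednesday.

Wednesday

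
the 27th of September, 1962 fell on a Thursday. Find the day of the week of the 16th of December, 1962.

Sunday

September 1962: 30 − 27 = 3 days remain.
Then October (31), November (30): 31 + 30 = 61 days.
December 1–16, 1962: 16 days.
Total: 3 + 61 + 16 = 80 days.
80 mod 7 = 3, so 3 days after Thursday is Sunday.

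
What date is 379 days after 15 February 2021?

1 March 2022

Count 379 days after February 15, 2021:
Day-of-year of February 15, 2021: 46.
Day-of-year of March 1, 2022: 60.
2021 has 365 days, so 365 − 46 = 319 days remain in 2021.
Total: 319 + 60 = 379 days.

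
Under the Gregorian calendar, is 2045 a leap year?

2045 is not a leap year.

No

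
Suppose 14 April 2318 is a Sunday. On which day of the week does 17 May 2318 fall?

April 2318: 30 − 14 = 16 days remain.
May 1–17, 2318: 17 days.
Total: 16 + 17 = 33 days.
33 mod 7 = 5, so 5 days after Sunday is Friday.

Friday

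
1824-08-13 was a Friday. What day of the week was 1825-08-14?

August 13, 1824 → August 13, 1825: 365 days.
Within August 1825: 14 − 13 = 1 day.
Total: 366 days.
366 mod 7 = 2, so 2 days after Friday is Sunday.

Sunday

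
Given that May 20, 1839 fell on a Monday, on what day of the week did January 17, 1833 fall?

Count forward from the earlier date (January 17, 1833) to the later (May 20, 1839):
January 17, 1833 → January 17, 1834: 365 days.
January 17, 1834 → January 17, 1835: 365 days.
January 17, 1835 → January 17, 1836: 365 days.
January 17, 1836 → January 17, 1837: 366 days (1836 is a leap year).
January 17, 1837 → January 17, 1838: 365 days.
January 17, 1838 → January 17, 1839: 365 days.
January 1839: 31 − 17 = 14 days remain.
Then February 1839 (28), March (31), April (30): 28 + 31 + 30 = 89 days.
May 1–20, 1839: 20 days.
Residual: 123 days.
Total: 2314 days.
2314 mod 7 = 4, so 4 days before Monday is Thursday.

Thursday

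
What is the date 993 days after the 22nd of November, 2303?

the 11th of August, 2306

Count 993 days after November 22, 2303:
November 22, 2303 → November 22, 2304: 366 days (2304 is a leap year).
November 22, 2304 → November 22, 2305: 365 days.
November 2305: 30 − 22 = 8 days remain.
Then December (31), January (31), February 2306 (28), March (31), April (30), May (31), June (30), July (31): 31 + 31 + 28 + 31 + 30 + 31 + 30 + 31 = 243 days.
August 1–11, 2306: 11 days.
Residual: 262 days.
Total: 993 days.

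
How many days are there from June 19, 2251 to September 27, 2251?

June 2251: 30 − 19 = 11 days remain.
Then July (31), August (31): 31 + 31 = 62 days.
September 1–27, 2251: 27 days.
Total: 11 + 62 + 27 = 100 days.

100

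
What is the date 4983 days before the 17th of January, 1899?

the 27th of May, 1885

Count 4983 days before January 17, 1899:
Day-of-year of May 27, 1885: 147.
Day-of-year of January 17, 1899: 17.
1885 has 365 days, so 365 − 147 = 218 days remain in 1885.
Full years 1886–1898: 10 common + 3 leap = 10×365 + 3×366 = 4748 days.
Total: 218 + 4748 + 17 = 4983 days.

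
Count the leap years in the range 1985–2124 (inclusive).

34

Years divisible by 4: 1988, 1992, …, 2124 — 35 in all.
Of these, 2100 is divisible by 100 but not 400, so not leap.
2000 is divisible by 400, so still leap.
Leap years: 35 − 1 = 34.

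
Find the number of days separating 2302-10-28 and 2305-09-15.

1053

October 28, 2302 → October 28, 2303: 365 days.
October 28, 2303 → October 28, 2304: 366 days (2304 is a leap year).
October 2304: 31 − 28 = 3 days remain.
Then 10 full months totalling 304 days.
September 1–15, 2305: 15 days.
Residual: 322 days.
Total: 1053 days.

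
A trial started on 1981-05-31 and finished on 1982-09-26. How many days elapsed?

483

Day-of-year of May 31, 1981: 151.
Day-of-year of September 26, 1982: 269.
1981 has 365 days, so 365 − 151 = 214 days remain in 1981.
Total: 214 + 269 = 483 days.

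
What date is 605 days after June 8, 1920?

February 3, 1922

Count 605 days after June 8, 1920:
June 8, 1920 → June 8, 1921: 365 days.
June 1921: 30 − 8 = 22 days remain.
Then July (31), August (31), September (30), October (31), November (30), December (31), January (31): 31 + 31 + 30 + 31 + 30 + 31 + 31 = 215 days.
February 1–3, 1922: 3 days (1922 is not a leap year).
Residual: 240 days.
Total: 605 days.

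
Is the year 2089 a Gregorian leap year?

2089 is not a leap year.

No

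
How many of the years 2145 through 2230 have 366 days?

Years divisible by 4: 2148, 2152, …, 2228 — 21 in all.
Of these, 2200 is divisible by 100 but not 400, so not leap.
Leap years: 21 − 1 = 20.

20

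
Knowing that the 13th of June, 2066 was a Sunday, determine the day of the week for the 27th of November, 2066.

June 2066: 30 − 13 = 17 days remain.
Then July (31), August (31), September (30), October (31): 31 + 31 + 30 + 31 = 123 days.
November 1–27, 2066: 27 days.
Total: 17 + 123 + 27 = 167 days.
167 mod 7 = 6, so 6 days after Sunday is Saturday.

Saturday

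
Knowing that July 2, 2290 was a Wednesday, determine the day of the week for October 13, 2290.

July 2290: 31 − 2 = 29 days remain.
Then August (31), September (30): 31 + 30 = 61 days.
October 1–13, 2290: 13 days.
Total: 29 + 61 + 13 = 103 days.
103 mod 7 = 5, so 5 days after Wednesday is Monday.

Monday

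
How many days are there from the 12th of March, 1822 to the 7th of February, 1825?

1063

Day-of-year of March 12, 1822: 71.
Day-of-year of February 7, 1825: 38.
1822 has 365 days, so 365 − 71 = 294 days remain in 1822.
Full years: 1823: 365; 1824: 366. Sum = 731.
Total: 294 + 731 + 38 = 1063 days.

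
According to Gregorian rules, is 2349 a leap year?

2349 is not a leap year.

No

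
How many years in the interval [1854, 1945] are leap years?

22

Years divisible by 4: 1856, 1860, …, 1944 — 23 in all.
Of these, 1900 is divisible by 100 but not 400, so not leap.
Leap years: 23 − 1 = 22.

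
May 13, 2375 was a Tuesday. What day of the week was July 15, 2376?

May 2375: 31 − 13 = 18 days remain.
Then 13 full months totalling 396 days.
July 1–15, 2376: 15 days.
Total: 18 + 396 + 15 = 429 days.
429 mod 7 = 2, so 2 days after Tuesday is Thursday.

Thursday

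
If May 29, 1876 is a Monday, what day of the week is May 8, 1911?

Monday

From May 29, 1876 to May 29, 1910: 34 years, of which 7 contain a Feb 29 — 27×365 + 7×366 = 12417 days.
(1900 is not a leap year (divisible by 100 but not 400).)
May 1910: 31 − 29 = 2 days remain.
Then 11 full months totalling 334 days.
May 1–8, 1911: 8 days.
Residual: 344 days.
Total: 12761 days.
12761 is a multiple of 7, so May 8, 1911 falls on the same weekday: Monday.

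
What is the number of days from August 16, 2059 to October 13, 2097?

13938

Day-of-year of August 16, 2059: 228.
Day-of-year of October 13, 2097: 286.
2059 has 365 days, so 365 − 228 = 137 days remain in 2059.
Full years 2060–2096: 27 common + 10 leap = 27×365 + 10×366 = 13515 days.
Total: 137 + 13515 + 286 = 13938 days.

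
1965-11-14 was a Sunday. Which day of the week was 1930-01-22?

Wednesday

Count forward from the earlier date (January 22, 1930) to the later (November 14, 1965):
From January 22, 1930 to January 22, 1965: 35 years, of which 9 contain a Feb 29 — 26×365 + 9×366 = 12784 days.
January 1965: 31 − 22 = 9 days remain.
Then 9 full months totalling 273 days.
November 1–14, 1965: 14 days.
Residual: 296 days.
Total: 13080 days.
13080 mod 7 = 4, so 4 days before Sunday is Wednesday.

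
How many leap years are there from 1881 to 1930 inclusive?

11

Years divisible by 4 in [1881, 1930]: 1884, 1888, 1892, 1896, 1900, 1904, 1908, 1912, 1916, 1920, 1924, 1928.
Of these, 1900 is divisible by 100 but not 400, so not leap.
Leap years: 12 − 1 = 11.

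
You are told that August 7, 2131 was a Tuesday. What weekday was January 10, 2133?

Saturday

August 7, 2131 → August 7, 2132: 366 days (2132 is a leap year).
August 2132: 31 − 7 = 24 days remain.
Then September (30), October (31), November (30), December (31): 30 + 31 + 30 + 31 = 122 days.
January 1–10, 2133: 10 days.
Residual: 156 days.
Total: 522 days.
522 mod 7 = 4, so 4 days after Tuesday is Saturday.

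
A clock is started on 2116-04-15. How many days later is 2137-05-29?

Day-of-year of April 15, 2116: 106.
Day-of-year of May 29, 2137: 149.
2116 has 366 days, so 366 − 106 = 260 days remain in 2116.
Full years 2117–2136: 15 common + 5 leap = 15×365 + 5×366 = 7305 days.
Total: 260 + 7305 + 149 = 7714 days.

7714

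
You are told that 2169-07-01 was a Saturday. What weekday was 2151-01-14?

Thursday

Count forward from the earlier date (January 14, 2151) to the later (July 1, 2169):
Day-of-year of January 14, 2151: 14.
Day-of-year of July 1, 2169: 182.
2151 has 365 days, so 365 − 14 = 351 days remain in 2151.
Full years 2152–2168: 12 common + 5 leap = 12×365 + 5×366 = 6210 days.
Total: 351 + 6210 + 182 = 6743 days.
6743 mod 7 = 2, so 2 days before Saturday is Thursday.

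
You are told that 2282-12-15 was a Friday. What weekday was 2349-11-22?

Tuesday

From December 15, 2282 to December 15, 2348: 66 years, of which 16 contain a Feb 29 — 50×365 + 16×366 = 24106 days.
(2300 is not a leap year (divisible by 100 but not 400).)
December 2348: 31 − 15 = 16 days remain.
Then 10 full months totalling 304 days.
November 1–22, 2349: 22 days.
Residual: 342 days.
Total: 24448 days.
24448 mod 7 = 4, so 4 days after Friday is Tuesday.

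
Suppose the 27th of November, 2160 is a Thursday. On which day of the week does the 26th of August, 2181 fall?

Sunday

Day-of-year of November 27, 2160: 332.
Day-of-year of August 26, 2181: 238.
2160 has 366 days, so 366 − 332 = 34 days remain in 2160.
Full years 2161–2180: 15 common + 5 leap = 15×365 + 5×366 = 7305 days.
Total: 34 + 7305 + 238 = 7577 days.
7577 mod 7 = 3, so 3 days after Thursday is Sunday.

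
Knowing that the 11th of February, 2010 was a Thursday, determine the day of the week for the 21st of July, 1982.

Count forward from the earlier date (July 21, 1982) to the later (February 11, 2010):
Day-of-year of July 21, 1982: 202.
Day-of-year of February 11, 2010: 42.
1982 has 365 days, so 365 − 202 = 163 days remain in 1982.
Full years 1983–2009: 20 common + 7 leap = 20×365 + 7×366 = 9862 days.
Total: 163 + 9862 + 42 = 10067 days.
10067 mod 7 = 1, so 1 day before Thursday is Wednesday.

Wednesday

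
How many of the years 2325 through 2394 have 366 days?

Years divisible by 4: 2328, 2332, …, 2392 — 17 in all.
No century exceptions apply. Count: 17.

17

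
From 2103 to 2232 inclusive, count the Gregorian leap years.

Years divisible by 4: 2104, 2108, …, 2232 — 33 in all.
Of these, 2200 is divisible by 100 but not 400, so not leap.
Leap years: 33 − 1 = 32.

32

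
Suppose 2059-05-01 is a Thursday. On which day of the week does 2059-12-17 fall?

Wednesday

May 2059: 31 − 1 = 30 days remain.
Then June (30), July (31), August (31), September (30), October (31), November (30): 30 + 31 + 31 + 30 + 31 + 30 = 183 days.
December 1–17, 2059: 17 days.
Total: 30 + 183 + 17 = 230 days.
230 mod 7 = 6, so 6 days after Thursday is Wednesday.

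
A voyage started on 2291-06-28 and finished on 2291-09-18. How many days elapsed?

82

June 2291: 30 − 28 = 2 days remain.
Then July (31), August (31): 31 + 31 = 62 days.
September 1–18, 2291: 18 days.
Total: 2 + 62 + 18 = 82 days.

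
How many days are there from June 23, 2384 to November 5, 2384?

135

June 2384: 30 − 23 = 7 days remain.
Then July (31), August (31), September (30), October (31): 31 + 31 + 30 + 31 = 123 days.
November 1–5, 2384: 5 days.
Total: 7 + 123 + 5 = 135 days.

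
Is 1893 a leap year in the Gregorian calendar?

1893 is not a leap year.

No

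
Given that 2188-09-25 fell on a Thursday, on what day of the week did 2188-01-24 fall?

Thursday

Count forward from the earlier date (January 24, 2188) to the later (September 25, 2188):
January 2188: 31 − 24 = 7 days remain.
Then February 2188 (29), March (31), April (30), May (31), June (30), July (31), August (31): 29 + 31 + 30 + 31 + 30 + 31 + 31 = 213 days.
September 1–25, 2188: 25 days.
Total: 7 + 213 + 25 = 245 days.
245 is a multiple of 7, so 2188-01-24 falls on the same weekday: Thursday.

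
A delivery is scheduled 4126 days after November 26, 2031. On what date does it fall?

March 14, 2043

Count 4126 days after November 26, 2031:
From November 26, 2031 to November 26, 2042: 11 years, of which 3 contain a Feb 29 — 8×365 + 3×366 = 4018 days.
November 2042: 30 − 26 = 4 days remain.
Then December (31), January (31), February 2043 (28): 31 + 31 + 28 = 90 days.
March 1–14, 2043: 14 days.
Residual: 108 days.
Total: 4126 days.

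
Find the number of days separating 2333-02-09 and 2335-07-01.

Day-of-year of February 9, 2333: 40.
Day-of-year of July 1, 2335: 182.
2333 has 365 days, so 365 − 40 = 325 days remain in 2333.
Full years: 2334: 365. Sum = 365.
Total: 325 + 365 + 182 = 872 days.

872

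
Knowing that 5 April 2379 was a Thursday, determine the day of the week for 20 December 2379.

April 2379: 30 − 5 = 25 days remain.
Then May (31), June (30), July (31), August (31), September (30), October (31), November (30): 31 + 30 + 31 + 31 + 30 + 31 + 30 = 214 days.
December 1–20, 2379: 20 days.
Total: 25 + 214 + 20 = 259 days.
259 is a multiple of 7, so 20 December 2379 falls on the same weekday: Thursday.

Thursday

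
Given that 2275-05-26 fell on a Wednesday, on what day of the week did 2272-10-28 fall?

Count forward from the earlier date (October 28, 2272) to the later (May 26, 2275):
Day-of-year of October 28, 2272: 302.
Day-of-year of May 26, 2275: 146.
2272 has 366 days, so 366 − 302 = 64 days remain in 2272.
Full years: 2273: 365; 2274: 365. Sum = 730.
Total: 64 + 730 + 146 = 940 days.
940 mod 7 = 2, so 2 days before Wednesday is Monday.

Monday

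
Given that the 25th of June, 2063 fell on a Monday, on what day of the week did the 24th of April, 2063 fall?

Tuesday

Count forward from the earlier date (April 24, 2063) to the later (June 25, 2063):
April 2063: 30 − 24 = 6 days remain.
Then May (31): 31 days.
June 1–25, 2063: 25 days.
Total: 6 + 31 + 25 = 62 days.
62 mod 7 = 6, so 6 days before Monday is Tuesday.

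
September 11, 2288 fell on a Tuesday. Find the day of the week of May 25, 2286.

Tuesday

Count forward from the earlier date (May 25, 2286) to the later (September 11, 2288):
May 2286: 31 − 25 = 6 days remain.
Then 27 full months totalling 823 days.
September 1–11, 2288: 11 days.
Total: 6 + 823 + 11 = 840 days.
840 is a multiple of 7, so May 25, 2286 falls on the same weekday: Tuesday.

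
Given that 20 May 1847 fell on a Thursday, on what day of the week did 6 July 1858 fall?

From May 20, 1847 to May 20, 1858: 11 years, of which 3 contain a Feb 29 — 8×365 + 3×366 = 4018 days.
May 1858: 31 − 20 = 11 days remain.
Then June (30): 30 days.
July 1–6, 1858: 6 days.
Residual: 47 days.
Total: 4065 days.
4065 mod 7 = 5, so 5 days after Thursday is Tuesday.

Tuesday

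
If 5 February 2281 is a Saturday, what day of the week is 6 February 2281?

Within February 2281: 6 − 5 = 1 day.
1 mod 7 = 1, so 1 day after Saturday is Sunday.

Sunday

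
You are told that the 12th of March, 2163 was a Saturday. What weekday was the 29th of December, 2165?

Sunday

March 12, 2163 → March 12, 2164: 366 days (2164 is a leap year).
March 12, 2164 → March 12, 2165: 365 days.
March 2165: 31 − 12 = 19 days remain.
Then April (30), May (31), June (30), July (31), August (31), September (30), October (31), November (30): 30 + 31 + 30 + 31 + 31 + 30 + 31 + 30 = 244 days.
December 1–29, 2165: 29 days.
Residual: 292 days.
Total: 1023 days.
1023 mod 7 = 1, so 1 day after Saturday is Sunday.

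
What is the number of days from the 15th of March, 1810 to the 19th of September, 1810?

March 1810: 31 − 15 = 16 days remain.
Then April (30), May (31), June (30), July (31), August (31): 30 + 31 + 30 + 31 + 31 = 153 days.
September 1–19, 1810: 19 days.
Total: 16 + 153 + 19 = 188 days.

188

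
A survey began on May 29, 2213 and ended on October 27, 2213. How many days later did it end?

May 2213: 31 − 29 = 2 days remain.
Then June (30), July (31), August (31), September (30): 30 + 31 + 31 + 30 = 122 days.
October 1–27, 2213: 27 days.
Total: 2 + 122 + 27 = 151 days.

151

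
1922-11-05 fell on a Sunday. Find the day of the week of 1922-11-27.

Monday

Within November 1922: 27 − 5 = 22 days.
22 mod 7 = 1, so 1 day after Sunday is Monday.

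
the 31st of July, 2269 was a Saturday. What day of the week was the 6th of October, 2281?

Day-of-year of July 31, 2269: 212.
Day-of-year of October 6, 2281: 279.
2269 has 365 days, so 365 − 212 = 153 days remain in 2269.
Full years 2270–2280: 8 common + 3 leap = 8×365 + 3×366 = 4018 days.
Total: 153 + 4018 + 279 = 4450 days.
4450 mod 7 = 5, so 5 days after Saturday is Thursday.

Thursday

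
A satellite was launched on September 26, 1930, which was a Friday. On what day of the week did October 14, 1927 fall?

Count forward from the earlier date (October 14, 1927) to the later (September 26, 1930):
Day-of-year of October 14, 1927: 287.
Day-of-year of September 26, 1930: 269.
1927 has 365 days, so 365 − 287 = 78 days remain in 1927.
Full years: 1928: 366; 1929: 365. Sum = 731.
Total: 78 + 731 + 269 = 1078 days.
1078 is a multiple of 7, so October 14, 1927 falls on the same weekday: Friday.

Friday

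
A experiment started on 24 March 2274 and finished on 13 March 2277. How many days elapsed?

March 24, 2274 → March 24, 2275: 365 days.
March 24, 2275 → March 24, 2276: 366 days (2276 is a leap year).
March 2276: 31 − 24 = 7 days remain.
Then 11 full months totalling 334 days.
March 1–13, 2277: 13 days.
Residual: 354 days.
Total: 1085 days.

1085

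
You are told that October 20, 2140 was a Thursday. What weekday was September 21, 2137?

Saturday

Count forward from the earlier date (September 21, 2137) to the later (October 20, 2140):
Day-of-year of September 21, 2137: 264.
Day-of-year of October 20, 2140: 294.
2137 has 365 days, so 365 − 264 = 101 days remain in 2137.
Full years: 2138: 365; 2139: 365. Sum = 730.
Total: 101 + 730 + 294 = 1125 days.
1125 mod 7 = 5, so 5 days before Thursday is Saturday.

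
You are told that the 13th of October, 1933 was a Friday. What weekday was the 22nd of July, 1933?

Saturday

Count forward from the earlier date (July 22, 1933) to the later (October 13, 1933):
July 1933: 31 − 22 = 9 days remain.
Then August (31), September (30): 31 + 30 = 61 days.
October 1–13, 1933: 13 days.
Total: 9 + 61 + 13 = 83 days.
83 mod 7 = 6, so 6 days before Friday is Saturday.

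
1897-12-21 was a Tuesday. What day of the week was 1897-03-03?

Count forward from the earlier date (March 3, 1897) to the later (December 21, 1897):
March 1897: 31 − 3 = 28 days remain.
Then April (30), May (31), June (30), July (31), August (31), September (30), October (31), November (30): 30 + 31 + 30 + 31 + 31 + 30 + 31 + 30 = 244 days.
December 1–21, 1897: 21 days.
Total: 28 + 244 + 21 = 293 days.
293 mod 7 = 6, so 6 days before Tuesday is Wednesday.

Wednesday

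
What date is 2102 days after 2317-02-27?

2322-11-30

Count 2102 days after February 27, 2317:
February 27, 2317 → February 27, 2318: 365 days.
February 27, 2318 → February 27, 2319: 365 days.
February 27, 2319 → February 27, 2320: 365 days.
February 27, 2320 → February 27, 2321: 366 days (2320 is a leap year).
February 27, 2321 → February 27, 2322: 365 days.
February 2322: 28 − 27 = 1 day remains (2322 is not a leap year, so February has 28 days).
Then March (31), April (30), May (31), June (30), July (31), August (31), September (30), October (31): 31 + 30 + 31 + 30 + 31 + 31 + 30 + 31 = 245 days.
November 1–30, 2322: 30 days.
Residual: 276 days.
Total: 2102 days.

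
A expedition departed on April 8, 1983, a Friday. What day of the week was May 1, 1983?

April 1983: 30 − 8 = 22 days remain.
May 1, 1983: 1 day.
Total: 22 + 1 = 23 days.
23 mod 7 = 2, so 2 days after Friday is Sunday.

Sunday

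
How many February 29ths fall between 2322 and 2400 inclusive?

Years divisible by 4: 2324, 2328, …, 2400 — 20 in all.
2400 is divisible by 400, so still leap.
No century exceptions apply. Count: 20.

20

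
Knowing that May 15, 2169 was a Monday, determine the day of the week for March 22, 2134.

Monday

Count forward from the earlier date (March 22, 2134) to the later (May 15, 2169):
From March 22, 2134 to March 22, 2169: 35 years, of which 9 contain a Feb 29 — 26×365 + 9×366 = 12784 days.
March 2169: 31 − 22 = 9 days remain.
Then April (30): 30 days.
May 1–15, 2169: 15 days.
Residual: 54 days.
Total: 12838 days.
12838 is a multiple of 7, so March 22, 2134 falls on the same weekday: Monday.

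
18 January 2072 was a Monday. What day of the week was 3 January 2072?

Sunday

Count forward from the earlier date (January 3, 2072) to the later (January 18, 2072):
Within January 2072: 18 − 3 = 15 days.
15 mod 7 = 1, so 1 day before Monday is Sunday.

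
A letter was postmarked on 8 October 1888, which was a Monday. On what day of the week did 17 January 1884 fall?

Thursday

Count forward from the earlier date (January 17, 1884) to the later (October 8, 1888):
January 17, 1884 → January 17, 1885: 366 days (1884 is a leap year).
January 17, 1885 → January 17, 1886: 365 days.
January 17, 1886 → January 17, 1887: 365 days.
January 17, 1887 → January 17, 1888: 365 days.
January 1888: 31 − 17 = 14 days remain.
Then February 1888 (29), March (31), April (30), May (31), June (30), July (31), August (31), September (30): 29 + 31 + 30 + 31 + 30 + 31 + 31 + 30 = 243 days.
October 1–8, 1888: 8 days.
Residual: 265 days.
Total: 1726 days.
1726 mod 7 = 4, so 4 days before Monday is Thursday.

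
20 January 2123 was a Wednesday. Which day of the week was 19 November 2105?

Count forward from the earlier date (November 19, 2105) to the later (January 20, 2123):
From November 19, 2105 to November 19, 2122: 17 years, of which 4 contain a Feb 29 — 13×365 + 4×366 = 6209 days.
November 2122: 30 − 19 = 11 days remain.
Then December (31): 31 days.
January 1–20, 2123: 20 days.
Residual: 62 days.
Total: 6271 days.
6271 mod 7 = 6, so 6 days before Wednesday is Thursday.

Thursday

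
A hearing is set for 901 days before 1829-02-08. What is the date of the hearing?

1826-08-22

Count 901 days before February 8, 1829:
August 22, 1826 → August 22, 1827: 365 days.
August 22, 1827 → August 22, 1828: 366 days (1828 is a leap year).
August 1828: 31 − 22 = 9 days remain.
Then September (30), October (31), November (30), December (31), January (31): 30 + 31 + 30 + 31 + 31 = 153 days.
February 1–8, 1829: 8 days (1829 is not a leap year).
Residual: 170 days.
Total: 901 days.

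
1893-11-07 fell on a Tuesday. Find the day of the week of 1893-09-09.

Count forward from the earlier date (September 9, 1893) to the later (November 7, 1893):
September 1893: 30 − 9 = 21 days remain.
Then October (31): 31 days.
November 1–7, 1893: 7 days.
Total: 21 + 31 + 7 = 59 days.
59 mod 7 = 3, so 3 days before Tuesday is Saturday.

Saturday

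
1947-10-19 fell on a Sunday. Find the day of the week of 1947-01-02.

Thursday

Count forward from the earlier date (January 2, 1947) to the later (October 19, 1947):
January 1947: 31 − 2 = 29 days remain.
Then February 1947 (28), March (31), April (30), May (31), June (30), July (31), August (31), September (30): 28 + 31 + 30 + 31 + 30 + 31 + 31 + 30 = 242 days.
October 1–19, 1947: 19 days.
Total: 29 + 242 + 19 = 290 days.
290 mod 7 = 3, so 3 days before Sunday is Thursday.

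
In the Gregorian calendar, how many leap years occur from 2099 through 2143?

10

Years divisible by 4 in [2099, 2143]: 2100, 2104, 2108, 2112, 2116, 2120, 2124, 2128, 2132, 2136, 2140.
Of these, 2100 is divisible by 100 but not 400, so not leap.
Leap years: 11 − 1 = 10.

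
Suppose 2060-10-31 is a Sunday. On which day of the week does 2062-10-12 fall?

Day-of-year of October 31, 2060: 305.
Day-of-year of October 12, 2062: 285.
2060 has 366 days, so 366 − 305 = 61 days remain in 2060.
Full years: 2061: 365. Sum = 365.
Total: 61 + 365 + 285 = 711 days.
711 mod 7 = 4, so 4 days after Sunday is Thursday.

Thursday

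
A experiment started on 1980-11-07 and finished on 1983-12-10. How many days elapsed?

November 7, 1980 → November 7, 1981: 365 days.
November 7, 1981 → November 7, 1982: 365 days.
November 7, 1982 → November 7, 1983: 365 days.
November 1983: 30 − 7 = 23 days remain.
December 1–10, 1983: 10 days.
Residual: 33 days.
Total: 1128 days.

1128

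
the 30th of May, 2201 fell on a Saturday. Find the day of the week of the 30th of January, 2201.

Count forward from the earlier date (January 30, 2201) to the later (May 30, 2201):
January 2201: 31 − 30 = 1 day remains.
Then February 2201 (28), March (31), April (30): 28 + 31 + 30 = 89 days.
May 1–30, 2201: 30 days.
Total: 1 + 89 + 30 = 120 days.
120 mod 7 = 1, so 1 day before Saturday is Friday.

Friday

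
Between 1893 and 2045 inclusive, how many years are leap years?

37

Years divisible by 4: 1896, 1900, …, 2044 — 38 in all.
Of these, 1900 is divisible by 100 but not 400, so not leap.
2000 is divisible by 400, so still leap.
Leap years: 38 − 1 = 37.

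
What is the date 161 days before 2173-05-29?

2172-12-19

Count 161 days before May 29, 2173:
December 2172: 31 − 19 = 12 days remain.
Then January (31), February 2173 (28), March (31), April (30): 31 + 28 + 31 + 30 = 120 days.
May 1–29, 2173: 29 days.
Total: 12 + 120 + 29 = 161 days.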